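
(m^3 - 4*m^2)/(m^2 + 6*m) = m*(m - 4)/(m + 6)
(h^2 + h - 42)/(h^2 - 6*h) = (h + 7)/h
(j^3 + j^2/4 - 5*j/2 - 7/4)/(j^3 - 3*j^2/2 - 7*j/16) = 4*(j^2 + 2*j + 1)/(j*(4*j + 1))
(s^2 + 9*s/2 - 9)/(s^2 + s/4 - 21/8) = 4*(s + 6)/(4*s + 7)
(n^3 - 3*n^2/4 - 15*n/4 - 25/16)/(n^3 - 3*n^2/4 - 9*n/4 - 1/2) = (-16*n^3 + 12*n^2 + 60*n + 25)/(4*(-4*n^3 + 3*n^2 + 9*n + 2))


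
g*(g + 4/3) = g^2 + 4*g/3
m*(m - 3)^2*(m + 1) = m^4 - 5*m^3 + 3*m^2 + 9*m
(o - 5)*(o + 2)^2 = o^3 - o^2 - 16*o - 20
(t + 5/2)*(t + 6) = t^2 + 17*t/2 + 15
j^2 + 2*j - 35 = (j - 5)*(j + 7)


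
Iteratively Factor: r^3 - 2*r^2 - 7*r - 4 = (r + 1)*(r^2 - 3*r - 4) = (r - 4)*(r + 1)*(r + 1)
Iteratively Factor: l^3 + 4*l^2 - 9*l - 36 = (l + 4)*(l^2 - 9) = (l + 3)*(l + 4)*(l - 3)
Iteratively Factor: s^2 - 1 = (s + 1)*(s - 1)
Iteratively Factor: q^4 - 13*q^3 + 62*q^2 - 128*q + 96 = (q - 4)*(q^3 - 9*q^2 + 26*q - 24) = (q - 4)*(q - 3)*(q^2 - 6*q + 8) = (q - 4)^2*(q - 3)*(q - 2)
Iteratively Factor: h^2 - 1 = (h + 1)*(h - 1)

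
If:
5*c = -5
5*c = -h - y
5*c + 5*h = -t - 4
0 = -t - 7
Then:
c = -1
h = 8/5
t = -7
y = 17/5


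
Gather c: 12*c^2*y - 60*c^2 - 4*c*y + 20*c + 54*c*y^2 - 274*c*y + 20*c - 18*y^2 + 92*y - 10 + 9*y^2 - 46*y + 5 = c^2*(12*y - 60) + c*(54*y^2 - 278*y + 40) - 9*y^2 + 46*y - 5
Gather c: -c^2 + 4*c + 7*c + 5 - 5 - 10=-c^2 + 11*c - 10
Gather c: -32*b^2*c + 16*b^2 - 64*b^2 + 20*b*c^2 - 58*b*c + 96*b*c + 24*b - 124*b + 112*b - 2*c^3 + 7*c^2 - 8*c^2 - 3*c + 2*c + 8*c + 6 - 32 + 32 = -48*b^2 + 12*b - 2*c^3 + c^2*(20*b - 1) + c*(-32*b^2 + 38*b + 7) + 6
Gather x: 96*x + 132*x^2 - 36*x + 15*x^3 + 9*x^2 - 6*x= 15*x^3 + 141*x^2 + 54*x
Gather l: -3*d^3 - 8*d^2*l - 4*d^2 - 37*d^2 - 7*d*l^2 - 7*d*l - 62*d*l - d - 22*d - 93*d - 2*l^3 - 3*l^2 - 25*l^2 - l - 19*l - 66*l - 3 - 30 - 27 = -3*d^3 - 41*d^2 - 116*d - 2*l^3 + l^2*(-7*d - 28) + l*(-8*d^2 - 69*d - 86) - 60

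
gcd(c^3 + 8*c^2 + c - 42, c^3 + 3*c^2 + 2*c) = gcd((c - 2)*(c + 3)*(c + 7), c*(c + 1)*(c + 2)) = 1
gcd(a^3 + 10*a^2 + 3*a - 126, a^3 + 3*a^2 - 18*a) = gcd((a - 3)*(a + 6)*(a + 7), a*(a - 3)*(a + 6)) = a^2 + 3*a - 18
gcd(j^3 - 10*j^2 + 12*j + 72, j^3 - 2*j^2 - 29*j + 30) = j - 6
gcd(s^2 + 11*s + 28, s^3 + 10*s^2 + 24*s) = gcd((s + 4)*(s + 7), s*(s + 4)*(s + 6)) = s + 4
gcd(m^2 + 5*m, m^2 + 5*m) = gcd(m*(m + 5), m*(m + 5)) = m^2 + 5*m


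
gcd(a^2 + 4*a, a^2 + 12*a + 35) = 1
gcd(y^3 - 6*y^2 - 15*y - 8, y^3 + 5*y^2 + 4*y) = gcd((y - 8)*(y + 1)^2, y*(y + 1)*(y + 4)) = y + 1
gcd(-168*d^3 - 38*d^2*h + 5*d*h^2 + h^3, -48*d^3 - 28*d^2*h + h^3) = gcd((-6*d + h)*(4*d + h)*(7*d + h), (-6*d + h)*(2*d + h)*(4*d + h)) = 24*d^2 + 2*d*h - h^2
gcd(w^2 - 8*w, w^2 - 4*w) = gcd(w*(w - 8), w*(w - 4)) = w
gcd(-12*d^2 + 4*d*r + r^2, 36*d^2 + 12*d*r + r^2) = 6*d + r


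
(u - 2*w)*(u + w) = u^2 - u*w - 2*w^2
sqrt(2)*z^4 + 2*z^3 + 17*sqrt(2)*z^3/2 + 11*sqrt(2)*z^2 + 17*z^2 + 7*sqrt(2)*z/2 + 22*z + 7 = (z + 1/2)*(z + 7)*(z + sqrt(2))*(sqrt(2)*z + sqrt(2))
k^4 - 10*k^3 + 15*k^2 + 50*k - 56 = (k - 7)*(k - 4)*(k - 1)*(k + 2)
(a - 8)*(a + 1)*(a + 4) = a^3 - 3*a^2 - 36*a - 32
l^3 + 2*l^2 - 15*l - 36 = (l - 4)*(l + 3)^2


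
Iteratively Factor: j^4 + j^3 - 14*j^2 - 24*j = (j - 4)*(j^3 + 5*j^2 + 6*j) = (j - 4)*(j + 3)*(j^2 + 2*j) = (j - 4)*(j + 2)*(j + 3)*(j)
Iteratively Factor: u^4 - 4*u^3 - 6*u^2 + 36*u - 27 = (u - 1)*(u^3 - 3*u^2 - 9*u + 27) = (u - 1)*(u + 3)*(u^2 - 6*u + 9) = (u - 3)*(u - 1)*(u + 3)*(u - 3)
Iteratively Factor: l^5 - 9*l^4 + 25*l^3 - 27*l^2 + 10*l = (l - 2)*(l^4 - 7*l^3 + 11*l^2 - 5*l) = (l - 2)*(l - 1)*(l^3 - 6*l^2 + 5*l) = (l - 5)*(l - 2)*(l - 1)*(l^2 - l) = (l - 5)*(l - 2)*(l - 1)^2*(l)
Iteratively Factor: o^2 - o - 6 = (o + 2)*(o - 3)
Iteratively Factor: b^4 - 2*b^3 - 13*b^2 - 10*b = (b - 5)*(b^3 + 3*b^2 + 2*b) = (b - 5)*(b + 1)*(b^2 + 2*b) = (b - 5)*(b + 1)*(b + 2)*(b)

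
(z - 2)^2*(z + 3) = z^3 - z^2 - 8*z + 12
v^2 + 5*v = v*(v + 5)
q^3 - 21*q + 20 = (q - 4)*(q - 1)*(q + 5)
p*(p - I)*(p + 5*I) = p^3 + 4*I*p^2 + 5*p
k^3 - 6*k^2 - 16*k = k*(k - 8)*(k + 2)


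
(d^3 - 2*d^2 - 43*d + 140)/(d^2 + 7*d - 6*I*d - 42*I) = (d^2 - 9*d + 20)/(d - 6*I)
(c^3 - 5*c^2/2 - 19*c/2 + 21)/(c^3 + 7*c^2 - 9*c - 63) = (c^2 - 11*c/2 + 7)/(c^2 + 4*c - 21)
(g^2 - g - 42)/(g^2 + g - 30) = (g - 7)/(g - 5)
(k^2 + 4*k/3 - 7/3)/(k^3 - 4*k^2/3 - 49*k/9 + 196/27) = 9*(k - 1)/(9*k^2 - 33*k + 28)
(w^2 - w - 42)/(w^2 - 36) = (w - 7)/(w - 6)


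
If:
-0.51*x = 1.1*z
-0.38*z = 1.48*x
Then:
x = 0.00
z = 0.00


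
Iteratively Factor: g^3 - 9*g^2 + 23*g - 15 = (g - 5)*(g^2 - 4*g + 3) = (g - 5)*(g - 1)*(g - 3)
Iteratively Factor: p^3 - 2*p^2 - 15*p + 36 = (p + 4)*(p^2 - 6*p + 9) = (p - 3)*(p + 4)*(p - 3)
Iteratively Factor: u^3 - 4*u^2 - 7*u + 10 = (u - 5)*(u^2 + u - 2) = (u - 5)*(u + 2)*(u - 1)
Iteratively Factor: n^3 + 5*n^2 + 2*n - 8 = (n + 4)*(n^2 + n - 2) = (n - 1)*(n + 4)*(n + 2)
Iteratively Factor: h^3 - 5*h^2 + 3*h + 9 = (h - 3)*(h^2 - 2*h - 3) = (h - 3)*(h + 1)*(h - 3)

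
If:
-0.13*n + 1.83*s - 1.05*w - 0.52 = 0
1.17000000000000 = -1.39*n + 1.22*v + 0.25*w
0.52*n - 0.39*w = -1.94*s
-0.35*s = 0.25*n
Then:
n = 0.58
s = -0.42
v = 1.89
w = -1.29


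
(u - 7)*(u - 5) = u^2 - 12*u + 35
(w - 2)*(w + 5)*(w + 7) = w^3 + 10*w^2 + 11*w - 70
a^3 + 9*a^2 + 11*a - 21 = (a - 1)*(a + 3)*(a + 7)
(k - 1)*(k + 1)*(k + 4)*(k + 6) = k^4 + 10*k^3 + 23*k^2 - 10*k - 24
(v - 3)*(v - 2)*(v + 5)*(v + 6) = v^4 + 6*v^3 - 19*v^2 - 84*v + 180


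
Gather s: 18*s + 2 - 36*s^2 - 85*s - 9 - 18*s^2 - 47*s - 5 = -54*s^2 - 114*s - 12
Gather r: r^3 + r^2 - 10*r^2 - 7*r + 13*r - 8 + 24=r^3 - 9*r^2 + 6*r + 16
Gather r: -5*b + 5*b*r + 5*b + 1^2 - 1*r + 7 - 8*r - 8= r*(5*b - 9)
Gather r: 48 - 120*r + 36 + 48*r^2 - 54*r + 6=48*r^2 - 174*r + 90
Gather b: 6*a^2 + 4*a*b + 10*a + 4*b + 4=6*a^2 + 10*a + b*(4*a + 4) + 4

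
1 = 1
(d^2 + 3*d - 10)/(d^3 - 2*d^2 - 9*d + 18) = (d + 5)/(d^2 - 9)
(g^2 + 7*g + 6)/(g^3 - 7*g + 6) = (g^2 + 7*g + 6)/(g^3 - 7*g + 6)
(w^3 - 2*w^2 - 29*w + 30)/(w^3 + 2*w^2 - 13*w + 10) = (w - 6)/(w - 2)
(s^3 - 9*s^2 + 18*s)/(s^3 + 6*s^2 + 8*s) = (s^2 - 9*s + 18)/(s^2 + 6*s + 8)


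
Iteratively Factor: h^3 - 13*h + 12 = (h - 1)*(h^2 + h - 12) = (h - 1)*(h + 4)*(h - 3)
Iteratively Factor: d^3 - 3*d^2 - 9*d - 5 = (d - 5)*(d^2 + 2*d + 1) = (d - 5)*(d + 1)*(d + 1)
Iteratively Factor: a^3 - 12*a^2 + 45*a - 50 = (a - 2)*(a^2 - 10*a + 25) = (a - 5)*(a - 2)*(a - 5)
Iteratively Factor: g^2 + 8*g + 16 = (g + 4)*(g + 4)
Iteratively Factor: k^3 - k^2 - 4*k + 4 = (k + 2)*(k^2 - 3*k + 2) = (k - 1)*(k + 2)*(k - 2)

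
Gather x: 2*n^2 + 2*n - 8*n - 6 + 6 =2*n^2 - 6*n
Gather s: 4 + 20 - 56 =-32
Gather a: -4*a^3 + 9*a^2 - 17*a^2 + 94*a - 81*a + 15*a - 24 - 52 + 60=-4*a^3 - 8*a^2 + 28*a - 16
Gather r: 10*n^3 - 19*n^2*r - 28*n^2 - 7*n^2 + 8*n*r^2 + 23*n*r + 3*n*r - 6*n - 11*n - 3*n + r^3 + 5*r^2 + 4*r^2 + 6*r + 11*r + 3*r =10*n^3 - 35*n^2 - 20*n + r^3 + r^2*(8*n + 9) + r*(-19*n^2 + 26*n + 20)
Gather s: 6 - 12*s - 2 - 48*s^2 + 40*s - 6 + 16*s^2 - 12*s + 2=-32*s^2 + 16*s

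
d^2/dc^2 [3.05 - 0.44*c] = 0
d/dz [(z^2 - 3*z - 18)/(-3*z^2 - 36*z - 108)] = (-5*z - 6)/(z^3 + 18*z^2 + 108*z + 216)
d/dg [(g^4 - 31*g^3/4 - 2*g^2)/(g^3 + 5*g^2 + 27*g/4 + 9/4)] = g*(16*g^5 + 160*g^4 - 264*g^3 - 1530*g^2 - 1053*g - 144)/(16*g^6 + 160*g^5 + 616*g^4 + 1152*g^3 + 1089*g^2 + 486*g + 81)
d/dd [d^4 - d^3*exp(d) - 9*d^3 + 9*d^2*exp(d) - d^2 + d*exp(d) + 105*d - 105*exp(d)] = -d^3*exp(d) + 4*d^3 + 6*d^2*exp(d) - 27*d^2 + 19*d*exp(d) - 2*d - 104*exp(d) + 105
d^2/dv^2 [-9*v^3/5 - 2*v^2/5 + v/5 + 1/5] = -54*v/5 - 4/5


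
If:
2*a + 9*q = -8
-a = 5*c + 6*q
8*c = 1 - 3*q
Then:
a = 73/2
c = 7/2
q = -9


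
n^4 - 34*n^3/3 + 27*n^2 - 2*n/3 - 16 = (n - 8)*(n - 3)*(n - 1)*(n + 2/3)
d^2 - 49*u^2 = (d - 7*u)*(d + 7*u)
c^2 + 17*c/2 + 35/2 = (c + 7/2)*(c + 5)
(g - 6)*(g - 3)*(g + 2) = g^3 - 7*g^2 + 36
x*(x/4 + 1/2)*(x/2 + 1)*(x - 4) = x^4/8 - 3*x^2/2 - 2*x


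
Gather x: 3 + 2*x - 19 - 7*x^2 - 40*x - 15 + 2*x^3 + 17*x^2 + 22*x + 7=2*x^3 + 10*x^2 - 16*x - 24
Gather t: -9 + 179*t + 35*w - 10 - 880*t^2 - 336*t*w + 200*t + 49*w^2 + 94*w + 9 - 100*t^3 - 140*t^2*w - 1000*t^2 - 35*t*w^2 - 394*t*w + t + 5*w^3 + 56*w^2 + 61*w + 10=-100*t^3 + t^2*(-140*w - 1880) + t*(-35*w^2 - 730*w + 380) + 5*w^3 + 105*w^2 + 190*w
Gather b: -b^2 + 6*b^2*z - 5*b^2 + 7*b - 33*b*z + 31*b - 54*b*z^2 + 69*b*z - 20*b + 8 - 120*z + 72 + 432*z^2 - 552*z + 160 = b^2*(6*z - 6) + b*(-54*z^2 + 36*z + 18) + 432*z^2 - 672*z + 240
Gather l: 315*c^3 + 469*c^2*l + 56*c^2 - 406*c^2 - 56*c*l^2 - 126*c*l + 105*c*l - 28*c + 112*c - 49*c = 315*c^3 - 350*c^2 - 56*c*l^2 + 35*c + l*(469*c^2 - 21*c)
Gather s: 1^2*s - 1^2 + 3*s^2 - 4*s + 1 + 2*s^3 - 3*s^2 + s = 2*s^3 - 2*s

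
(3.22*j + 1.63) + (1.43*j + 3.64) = 4.65*j + 5.27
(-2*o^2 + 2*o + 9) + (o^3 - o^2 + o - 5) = o^3 - 3*o^2 + 3*o + 4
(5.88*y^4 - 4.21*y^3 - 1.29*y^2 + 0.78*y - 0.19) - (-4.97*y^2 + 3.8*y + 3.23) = 5.88*y^4 - 4.21*y^3 + 3.68*y^2 - 3.02*y - 3.42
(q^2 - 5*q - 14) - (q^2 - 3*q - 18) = 4 - 2*q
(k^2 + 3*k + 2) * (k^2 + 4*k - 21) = k^4 + 7*k^3 - 7*k^2 - 55*k - 42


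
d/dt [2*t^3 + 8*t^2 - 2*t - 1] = 6*t^2 + 16*t - 2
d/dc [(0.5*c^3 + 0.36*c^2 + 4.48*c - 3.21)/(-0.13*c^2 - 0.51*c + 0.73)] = (-0.065*c^4 - 0.51*c^3 + 1.4938*c^2 - 0.309*c + 1.6333)/(0.0169*c^4 + 0.1326*c^3 + 0.0703*c^2 - 0.7446*c + 0.5329)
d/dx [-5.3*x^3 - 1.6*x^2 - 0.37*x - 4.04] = -15.9*x^2 - 3.2*x - 0.37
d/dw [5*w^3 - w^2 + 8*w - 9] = 15*w^2 - 2*w + 8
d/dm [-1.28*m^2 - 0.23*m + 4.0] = -2.56*m - 0.23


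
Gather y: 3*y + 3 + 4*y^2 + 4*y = 4*y^2 + 7*y + 3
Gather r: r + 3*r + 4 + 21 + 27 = 4*r + 52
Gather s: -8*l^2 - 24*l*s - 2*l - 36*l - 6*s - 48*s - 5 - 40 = -8*l^2 - 38*l + s*(-24*l - 54) - 45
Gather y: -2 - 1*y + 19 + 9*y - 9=8*y + 8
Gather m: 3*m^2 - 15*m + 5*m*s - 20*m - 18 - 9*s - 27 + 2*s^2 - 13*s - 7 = 3*m^2 + m*(5*s - 35) + 2*s^2 - 22*s - 52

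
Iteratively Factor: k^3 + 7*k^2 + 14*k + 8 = (k + 4)*(k^2 + 3*k + 2) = (k + 2)*(k + 4)*(k + 1)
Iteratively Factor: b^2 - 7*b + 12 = (b - 4)*(b - 3)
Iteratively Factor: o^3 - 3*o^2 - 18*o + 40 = (o + 4)*(o^2 - 7*o + 10) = (o - 5)*(o + 4)*(o - 2)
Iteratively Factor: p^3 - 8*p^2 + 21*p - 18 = (p - 3)*(p^2 - 5*p + 6) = (p - 3)^2*(p - 2)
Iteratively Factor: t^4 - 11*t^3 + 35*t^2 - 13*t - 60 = (t - 4)*(t^3 - 7*t^2 + 7*t + 15) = (t - 5)*(t - 4)*(t^2 - 2*t - 3) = (t - 5)*(t - 4)*(t - 3)*(t + 1)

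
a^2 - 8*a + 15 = (a - 5)*(a - 3)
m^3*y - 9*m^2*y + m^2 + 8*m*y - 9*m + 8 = (m - 8)*(m - 1)*(m*y + 1)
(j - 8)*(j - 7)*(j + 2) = j^3 - 13*j^2 + 26*j + 112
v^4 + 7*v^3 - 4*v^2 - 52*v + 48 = (v - 2)*(v - 1)*(v + 4)*(v + 6)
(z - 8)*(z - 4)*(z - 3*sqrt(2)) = z^3 - 12*z^2 - 3*sqrt(2)*z^2 + 32*z + 36*sqrt(2)*z - 96*sqrt(2)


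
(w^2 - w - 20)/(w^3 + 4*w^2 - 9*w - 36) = (w - 5)/(w^2 - 9)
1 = 1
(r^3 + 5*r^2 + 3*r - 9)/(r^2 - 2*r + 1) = (r^2 + 6*r + 9)/(r - 1)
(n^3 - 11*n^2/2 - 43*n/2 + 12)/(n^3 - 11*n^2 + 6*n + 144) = (n - 1/2)/(n - 6)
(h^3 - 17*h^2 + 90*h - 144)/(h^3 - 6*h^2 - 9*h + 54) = (h - 8)/(h + 3)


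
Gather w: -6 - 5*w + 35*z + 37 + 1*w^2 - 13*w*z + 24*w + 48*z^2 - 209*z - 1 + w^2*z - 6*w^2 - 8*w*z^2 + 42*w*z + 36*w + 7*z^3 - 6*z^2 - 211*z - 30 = w^2*(z - 5) + w*(-8*z^2 + 29*z + 55) + 7*z^3 + 42*z^2 - 385*z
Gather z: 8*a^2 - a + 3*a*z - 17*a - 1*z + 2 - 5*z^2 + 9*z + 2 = 8*a^2 - 18*a - 5*z^2 + z*(3*a + 8) + 4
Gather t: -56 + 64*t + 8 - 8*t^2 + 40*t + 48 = -8*t^2 + 104*t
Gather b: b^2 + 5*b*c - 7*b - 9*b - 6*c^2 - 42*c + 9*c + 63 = b^2 + b*(5*c - 16) - 6*c^2 - 33*c + 63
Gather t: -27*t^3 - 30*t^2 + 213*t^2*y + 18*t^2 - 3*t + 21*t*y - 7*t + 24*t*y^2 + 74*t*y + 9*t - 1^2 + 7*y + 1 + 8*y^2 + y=-27*t^3 + t^2*(213*y - 12) + t*(24*y^2 + 95*y - 1) + 8*y^2 + 8*y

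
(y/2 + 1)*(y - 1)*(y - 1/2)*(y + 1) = y^4/2 + 3*y^3/4 - y^2 - 3*y/4 + 1/2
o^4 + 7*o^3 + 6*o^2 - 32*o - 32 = (o - 2)*(o + 1)*(o + 4)^2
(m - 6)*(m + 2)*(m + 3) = m^3 - m^2 - 24*m - 36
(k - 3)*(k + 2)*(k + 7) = k^3 + 6*k^2 - 13*k - 42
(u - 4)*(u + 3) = u^2 - u - 12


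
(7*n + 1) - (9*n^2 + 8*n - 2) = -9*n^2 - n + 3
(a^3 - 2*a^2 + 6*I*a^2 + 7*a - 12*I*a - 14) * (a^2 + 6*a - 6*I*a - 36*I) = a^5 + 4*a^4 + 31*a^3 + 172*a^2 - 42*I*a^2 - 516*a - 168*I*a + 504*I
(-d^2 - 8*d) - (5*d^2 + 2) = -6*d^2 - 8*d - 2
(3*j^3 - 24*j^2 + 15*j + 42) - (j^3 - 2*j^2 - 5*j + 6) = 2*j^3 - 22*j^2 + 20*j + 36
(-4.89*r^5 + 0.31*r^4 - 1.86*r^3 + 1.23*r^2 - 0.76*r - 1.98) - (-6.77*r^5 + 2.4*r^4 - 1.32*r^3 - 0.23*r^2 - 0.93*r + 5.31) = 1.88*r^5 - 2.09*r^4 - 0.54*r^3 + 1.46*r^2 + 0.17*r - 7.29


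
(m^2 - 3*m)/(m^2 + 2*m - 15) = m/(m + 5)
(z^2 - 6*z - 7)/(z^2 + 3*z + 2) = (z - 7)/(z + 2)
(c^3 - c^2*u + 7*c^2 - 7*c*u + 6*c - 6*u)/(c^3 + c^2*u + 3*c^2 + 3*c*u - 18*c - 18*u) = (c^2 - c*u + c - u)/(c^2 + c*u - 3*c - 3*u)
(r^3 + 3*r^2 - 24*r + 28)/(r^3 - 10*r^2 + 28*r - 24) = (r + 7)/(r - 6)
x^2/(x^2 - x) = x/(x - 1)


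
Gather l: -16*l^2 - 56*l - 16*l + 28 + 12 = -16*l^2 - 72*l + 40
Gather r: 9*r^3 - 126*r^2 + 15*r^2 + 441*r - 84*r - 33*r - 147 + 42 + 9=9*r^3 - 111*r^2 + 324*r - 96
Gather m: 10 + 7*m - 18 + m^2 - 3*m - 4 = m^2 + 4*m - 12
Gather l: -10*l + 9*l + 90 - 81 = 9 - l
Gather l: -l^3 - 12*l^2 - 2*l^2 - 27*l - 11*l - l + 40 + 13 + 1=-l^3 - 14*l^2 - 39*l + 54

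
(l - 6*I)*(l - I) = l^2 - 7*I*l - 6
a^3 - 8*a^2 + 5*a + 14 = (a - 7)*(a - 2)*(a + 1)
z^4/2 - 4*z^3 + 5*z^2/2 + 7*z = z*(z/2 + 1/2)*(z - 7)*(z - 2)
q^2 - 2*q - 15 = (q - 5)*(q + 3)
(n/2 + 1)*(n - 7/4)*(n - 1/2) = n^3/2 - n^2/8 - 29*n/16 + 7/8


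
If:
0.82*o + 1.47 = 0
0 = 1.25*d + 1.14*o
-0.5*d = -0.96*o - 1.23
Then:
No Solution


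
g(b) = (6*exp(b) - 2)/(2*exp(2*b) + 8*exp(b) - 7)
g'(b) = (6*exp(b) - 2)*(-4*exp(2*b) - 8*exp(b))/(2*exp(2*b) + 8*exp(b) - 7)^2 + 6*exp(b)/(2*exp(2*b) + 8*exp(b) - 7) = (-12*exp(2*b) + 8*exp(b) - 26)*exp(b)/(4*exp(4*b) + 32*exp(3*b) + 36*exp(2*b) - 112*exp(b) + 49)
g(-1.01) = -0.05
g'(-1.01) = -0.62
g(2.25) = 0.22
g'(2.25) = -0.16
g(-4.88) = 0.28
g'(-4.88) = -0.00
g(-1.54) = 0.14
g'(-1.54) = -0.20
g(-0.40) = -2.74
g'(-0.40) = -31.97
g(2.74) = 0.15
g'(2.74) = -0.12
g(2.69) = 0.16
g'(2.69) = -0.12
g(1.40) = 0.38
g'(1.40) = -0.23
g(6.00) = 0.01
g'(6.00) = -0.00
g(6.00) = 0.01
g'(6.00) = -0.00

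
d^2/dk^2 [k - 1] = 0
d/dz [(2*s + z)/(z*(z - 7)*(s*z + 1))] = (-s*z*(2*s + z)*(z - 7) - z*(2*s + z)*(s*z + 1) + z*(z - 7)*(s*z + 1) - (2*s + z)*(z - 7)*(s*z + 1))/(z^2*(z - 7)^2*(s*z + 1)^2)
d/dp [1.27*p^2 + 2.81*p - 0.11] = 2.54*p + 2.81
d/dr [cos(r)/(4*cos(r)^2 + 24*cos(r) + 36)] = (cos(r) - 3)*sin(r)/(4*(cos(r) + 3)^3)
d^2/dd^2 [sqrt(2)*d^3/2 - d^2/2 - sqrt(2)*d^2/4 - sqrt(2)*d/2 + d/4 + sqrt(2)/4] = 3*sqrt(2)*d - 1 - sqrt(2)/2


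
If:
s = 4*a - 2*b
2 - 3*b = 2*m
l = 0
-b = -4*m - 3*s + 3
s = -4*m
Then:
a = 1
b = 1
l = 0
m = -1/2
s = 2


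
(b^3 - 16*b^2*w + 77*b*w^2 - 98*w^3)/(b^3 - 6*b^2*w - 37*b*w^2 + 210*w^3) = (-b^2 + 9*b*w - 14*w^2)/(-b^2 - b*w + 30*w^2)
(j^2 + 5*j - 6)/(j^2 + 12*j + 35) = (j^2 + 5*j - 6)/(j^2 + 12*j + 35)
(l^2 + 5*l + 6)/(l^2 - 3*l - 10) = (l + 3)/(l - 5)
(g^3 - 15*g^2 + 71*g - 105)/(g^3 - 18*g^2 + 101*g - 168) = (g - 5)/(g - 8)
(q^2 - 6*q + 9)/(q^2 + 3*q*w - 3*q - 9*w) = (q - 3)/(q + 3*w)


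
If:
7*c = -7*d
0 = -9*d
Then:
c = 0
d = 0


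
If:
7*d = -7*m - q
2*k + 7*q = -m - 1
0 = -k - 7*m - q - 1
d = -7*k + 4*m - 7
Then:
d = -1/635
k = -642/635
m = -5/254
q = 189/1270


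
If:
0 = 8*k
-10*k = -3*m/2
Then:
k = 0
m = 0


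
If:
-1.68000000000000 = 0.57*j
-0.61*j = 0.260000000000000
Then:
No Solution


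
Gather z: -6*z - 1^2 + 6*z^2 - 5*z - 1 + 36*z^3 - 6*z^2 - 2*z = 36*z^3 - 13*z - 2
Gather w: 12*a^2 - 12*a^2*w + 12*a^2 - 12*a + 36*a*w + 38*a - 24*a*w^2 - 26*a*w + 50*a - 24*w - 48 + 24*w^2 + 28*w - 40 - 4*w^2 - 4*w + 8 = 24*a^2 + 76*a + w^2*(20 - 24*a) + w*(-12*a^2 + 10*a) - 80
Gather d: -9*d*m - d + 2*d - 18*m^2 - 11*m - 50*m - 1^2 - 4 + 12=d*(1 - 9*m) - 18*m^2 - 61*m + 7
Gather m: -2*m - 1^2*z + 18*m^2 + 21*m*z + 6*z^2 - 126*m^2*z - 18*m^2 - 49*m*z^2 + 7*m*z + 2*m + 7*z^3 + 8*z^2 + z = -126*m^2*z + m*(-49*z^2 + 28*z) + 7*z^3 + 14*z^2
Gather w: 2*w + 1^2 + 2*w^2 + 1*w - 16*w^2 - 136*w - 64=-14*w^2 - 133*w - 63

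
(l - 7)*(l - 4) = l^2 - 11*l + 28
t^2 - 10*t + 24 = (t - 6)*(t - 4)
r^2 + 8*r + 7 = (r + 1)*(r + 7)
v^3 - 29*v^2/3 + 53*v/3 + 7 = (v - 7)*(v - 3)*(v + 1/3)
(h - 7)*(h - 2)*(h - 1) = h^3 - 10*h^2 + 23*h - 14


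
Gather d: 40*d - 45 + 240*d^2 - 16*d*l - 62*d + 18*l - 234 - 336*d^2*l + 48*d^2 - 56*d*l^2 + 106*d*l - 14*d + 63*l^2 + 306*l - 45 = d^2*(288 - 336*l) + d*(-56*l^2 + 90*l - 36) + 63*l^2 + 324*l - 324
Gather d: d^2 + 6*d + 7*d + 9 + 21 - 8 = d^2 + 13*d + 22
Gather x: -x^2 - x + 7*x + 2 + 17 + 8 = -x^2 + 6*x + 27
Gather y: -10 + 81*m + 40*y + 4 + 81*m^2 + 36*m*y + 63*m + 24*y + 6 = 81*m^2 + 144*m + y*(36*m + 64)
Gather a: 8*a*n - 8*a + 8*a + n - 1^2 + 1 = 8*a*n + n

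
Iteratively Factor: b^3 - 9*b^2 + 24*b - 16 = (b - 4)*(b^2 - 5*b + 4) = (b - 4)^2*(b - 1)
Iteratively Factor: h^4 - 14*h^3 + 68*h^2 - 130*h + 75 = (h - 5)*(h^3 - 9*h^2 + 23*h - 15) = (h - 5)*(h - 3)*(h^2 - 6*h + 5) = (h - 5)^2*(h - 3)*(h - 1)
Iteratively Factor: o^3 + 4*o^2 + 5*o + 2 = (o + 1)*(o^2 + 3*o + 2) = (o + 1)^2*(o + 2)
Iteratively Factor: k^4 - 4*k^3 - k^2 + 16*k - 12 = (k + 2)*(k^3 - 6*k^2 + 11*k - 6) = (k - 1)*(k + 2)*(k^2 - 5*k + 6) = (k - 3)*(k - 1)*(k + 2)*(k - 2)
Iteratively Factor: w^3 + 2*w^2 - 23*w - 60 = (w + 3)*(w^2 - w - 20) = (w - 5)*(w + 3)*(w + 4)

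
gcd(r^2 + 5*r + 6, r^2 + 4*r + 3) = r + 3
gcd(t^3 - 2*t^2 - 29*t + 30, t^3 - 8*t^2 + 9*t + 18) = t - 6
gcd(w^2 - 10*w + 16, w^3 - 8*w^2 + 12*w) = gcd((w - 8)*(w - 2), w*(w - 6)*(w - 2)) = w - 2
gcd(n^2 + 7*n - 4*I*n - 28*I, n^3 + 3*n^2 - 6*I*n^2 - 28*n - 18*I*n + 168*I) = n + 7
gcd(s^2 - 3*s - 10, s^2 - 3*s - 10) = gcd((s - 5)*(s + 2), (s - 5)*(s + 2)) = s^2 - 3*s - 10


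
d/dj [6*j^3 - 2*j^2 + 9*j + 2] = 18*j^2 - 4*j + 9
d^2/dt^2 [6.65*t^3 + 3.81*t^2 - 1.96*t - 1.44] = 39.9*t + 7.62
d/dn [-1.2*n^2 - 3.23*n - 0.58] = -2.4*n - 3.23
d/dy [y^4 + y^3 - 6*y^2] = y*(4*y^2 + 3*y - 12)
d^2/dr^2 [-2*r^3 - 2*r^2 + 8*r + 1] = -12*r - 4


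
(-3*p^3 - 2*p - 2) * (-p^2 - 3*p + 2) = 3*p^5 + 9*p^4 - 4*p^3 + 8*p^2 + 2*p - 4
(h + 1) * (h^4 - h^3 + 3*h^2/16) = h^5 - 13*h^3/16 + 3*h^2/16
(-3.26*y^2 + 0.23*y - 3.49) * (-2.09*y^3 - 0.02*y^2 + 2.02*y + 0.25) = 6.8134*y^5 - 0.4155*y^4 + 0.704300000000001*y^3 - 0.2806*y^2 - 6.9923*y - 0.8725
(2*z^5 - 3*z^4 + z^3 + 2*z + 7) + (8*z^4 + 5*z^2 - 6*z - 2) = 2*z^5 + 5*z^4 + z^3 + 5*z^2 - 4*z + 5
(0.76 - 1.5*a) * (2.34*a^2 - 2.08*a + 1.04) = -3.51*a^3 + 4.8984*a^2 - 3.1408*a + 0.7904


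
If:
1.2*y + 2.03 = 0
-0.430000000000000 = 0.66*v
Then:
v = -0.65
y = -1.69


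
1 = 1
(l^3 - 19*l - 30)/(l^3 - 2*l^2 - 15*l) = (l + 2)/l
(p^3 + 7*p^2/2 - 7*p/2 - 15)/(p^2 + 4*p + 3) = (p^2 + p/2 - 5)/(p + 1)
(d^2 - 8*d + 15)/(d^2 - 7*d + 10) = (d - 3)/(d - 2)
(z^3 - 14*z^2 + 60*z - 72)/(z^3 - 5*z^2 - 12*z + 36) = (z - 6)/(z + 3)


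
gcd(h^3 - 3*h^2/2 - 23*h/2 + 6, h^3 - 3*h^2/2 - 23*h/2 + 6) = h^3 - 3*h^2/2 - 23*h/2 + 6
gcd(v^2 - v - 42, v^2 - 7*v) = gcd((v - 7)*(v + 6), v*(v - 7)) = v - 7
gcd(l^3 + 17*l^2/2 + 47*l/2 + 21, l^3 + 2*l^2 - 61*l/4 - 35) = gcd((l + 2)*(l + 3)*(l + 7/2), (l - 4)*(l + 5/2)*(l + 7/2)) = l + 7/2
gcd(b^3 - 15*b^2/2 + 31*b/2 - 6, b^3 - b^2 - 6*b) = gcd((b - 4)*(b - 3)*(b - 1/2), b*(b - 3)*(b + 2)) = b - 3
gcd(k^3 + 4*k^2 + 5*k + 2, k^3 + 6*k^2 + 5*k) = k + 1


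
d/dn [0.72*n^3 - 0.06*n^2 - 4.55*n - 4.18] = 2.16*n^2 - 0.12*n - 4.55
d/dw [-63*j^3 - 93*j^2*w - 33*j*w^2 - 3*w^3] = -93*j^2 - 66*j*w - 9*w^2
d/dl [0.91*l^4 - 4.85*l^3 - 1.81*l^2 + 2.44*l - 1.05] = 3.64*l^3 - 14.55*l^2 - 3.62*l + 2.44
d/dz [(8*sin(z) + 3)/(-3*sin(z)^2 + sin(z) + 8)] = (24*sin(z)^2 + 18*sin(z) + 61)*cos(z)/(-3*sin(z)^2 + sin(z) + 8)^2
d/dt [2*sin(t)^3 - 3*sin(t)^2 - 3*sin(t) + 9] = -3*(2*sin(t) + cos(2*t))*cos(t)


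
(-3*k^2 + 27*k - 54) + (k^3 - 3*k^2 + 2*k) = k^3 - 6*k^2 + 29*k - 54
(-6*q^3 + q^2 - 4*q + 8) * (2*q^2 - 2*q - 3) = -12*q^5 + 14*q^4 + 8*q^3 + 21*q^2 - 4*q - 24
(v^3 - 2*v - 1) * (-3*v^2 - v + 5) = -3*v^5 - v^4 + 11*v^3 + 5*v^2 - 9*v - 5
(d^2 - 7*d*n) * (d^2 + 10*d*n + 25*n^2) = d^4 + 3*d^3*n - 45*d^2*n^2 - 175*d*n^3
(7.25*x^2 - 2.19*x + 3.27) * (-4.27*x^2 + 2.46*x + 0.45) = -30.9575*x^4 + 27.1863*x^3 - 16.0878*x^2 + 7.0587*x + 1.4715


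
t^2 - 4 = (t - 2)*(t + 2)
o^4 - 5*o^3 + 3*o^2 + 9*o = o*(o - 3)^2*(o + 1)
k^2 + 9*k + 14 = (k + 2)*(k + 7)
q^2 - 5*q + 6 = (q - 3)*(q - 2)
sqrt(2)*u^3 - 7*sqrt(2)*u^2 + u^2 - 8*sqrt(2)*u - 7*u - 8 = (u - 8)*(u + 1)*(sqrt(2)*u + 1)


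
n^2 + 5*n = n*(n + 5)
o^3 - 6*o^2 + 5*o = o*(o - 5)*(o - 1)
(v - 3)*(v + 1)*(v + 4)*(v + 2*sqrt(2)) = v^4 + 2*v^3 + 2*sqrt(2)*v^3 - 11*v^2 + 4*sqrt(2)*v^2 - 22*sqrt(2)*v - 12*v - 24*sqrt(2)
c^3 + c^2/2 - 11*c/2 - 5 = (c - 5/2)*(c + 1)*(c + 2)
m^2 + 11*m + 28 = (m + 4)*(m + 7)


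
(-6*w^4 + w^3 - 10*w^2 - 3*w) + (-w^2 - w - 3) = -6*w^4 + w^3 - 11*w^2 - 4*w - 3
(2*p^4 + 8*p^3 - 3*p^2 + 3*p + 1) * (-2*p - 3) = -4*p^5 - 22*p^4 - 18*p^3 + 3*p^2 - 11*p - 3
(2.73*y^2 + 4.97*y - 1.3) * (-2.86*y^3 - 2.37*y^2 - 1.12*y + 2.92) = -7.8078*y^5 - 20.6843*y^4 - 11.1185*y^3 + 5.4862*y^2 + 15.9684*y - 3.796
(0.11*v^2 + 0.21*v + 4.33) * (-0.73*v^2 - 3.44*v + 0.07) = -0.0803*v^4 - 0.5317*v^3 - 3.8756*v^2 - 14.8805*v + 0.3031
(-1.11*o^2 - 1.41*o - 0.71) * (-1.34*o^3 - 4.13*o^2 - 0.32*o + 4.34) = 1.4874*o^5 + 6.4737*o^4 + 7.1299*o^3 - 1.4339*o^2 - 5.8922*o - 3.0814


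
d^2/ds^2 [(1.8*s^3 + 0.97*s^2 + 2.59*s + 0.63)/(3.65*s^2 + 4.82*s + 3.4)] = (-2.8421709430404e-14*s^5 - 5.6843418860808e-14*s^4 + 73.84077*s^3 + 155.12325*s^2 - 1.50185999999999*s - 48.827216)/(48.627125*s^6 + 192.64335*s^5 + 390.28428*s^4 + 470.877368*s^3 + 363.55248*s^2 + 167.1576*s + 39.304)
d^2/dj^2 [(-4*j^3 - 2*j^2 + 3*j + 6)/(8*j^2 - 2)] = 2*(16*j^3 + 132*j^2 + 12*j + 11)/(64*j^6 - 48*j^4 + 12*j^2 - 1)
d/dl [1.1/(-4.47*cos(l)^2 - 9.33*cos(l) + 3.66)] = -(9.834*cos(l) + 10.263)*sin(l)/(4.47*cos(l)^2 + 9.33*cos(l) - 3.66)^2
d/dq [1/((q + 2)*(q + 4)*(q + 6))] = (-(q + 2)*(q + 4) - (q + 2)*(q + 6) - (q + 4)*(q + 6))/((q + 2)^2*(q + 4)^2*(q + 6)^2)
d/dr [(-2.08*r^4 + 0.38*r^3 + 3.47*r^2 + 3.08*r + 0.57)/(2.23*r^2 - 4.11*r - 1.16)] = (-9.2768*r^5 + 26.4938*r^4 + 6.5276*r^3 - 22.4525*r^2 - 10.5926*r - 1.2301)/(4.9729*r^4 - 18.3306*r^3 + 11.7185*r^2 + 9.5352*r + 1.3456)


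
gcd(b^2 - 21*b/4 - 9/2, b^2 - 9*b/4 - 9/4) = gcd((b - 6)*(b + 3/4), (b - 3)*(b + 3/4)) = b + 3/4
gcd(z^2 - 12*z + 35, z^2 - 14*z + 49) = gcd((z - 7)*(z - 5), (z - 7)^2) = z - 7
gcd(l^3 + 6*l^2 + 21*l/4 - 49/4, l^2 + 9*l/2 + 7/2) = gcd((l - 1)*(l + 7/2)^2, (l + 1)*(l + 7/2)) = l + 7/2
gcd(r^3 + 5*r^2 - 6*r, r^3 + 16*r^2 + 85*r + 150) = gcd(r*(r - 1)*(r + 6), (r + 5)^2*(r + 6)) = r + 6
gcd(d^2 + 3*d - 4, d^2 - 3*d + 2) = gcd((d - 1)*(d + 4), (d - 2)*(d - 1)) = d - 1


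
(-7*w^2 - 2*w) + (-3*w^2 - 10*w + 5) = -10*w^2 - 12*w + 5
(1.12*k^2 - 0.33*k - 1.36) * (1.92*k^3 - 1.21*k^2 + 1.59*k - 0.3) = 2.1504*k^5 - 1.9888*k^4 - 0.4311*k^3 + 0.7849*k^2 - 2.0634*k + 0.408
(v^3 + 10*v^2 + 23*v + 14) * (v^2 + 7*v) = v^5 + 17*v^4 + 93*v^3 + 175*v^2 + 98*v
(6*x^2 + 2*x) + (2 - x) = 6*x^2 + x + 2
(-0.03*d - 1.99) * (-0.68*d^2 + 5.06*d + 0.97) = 0.0204*d^3 + 1.2014*d^2 - 10.0985*d - 1.9303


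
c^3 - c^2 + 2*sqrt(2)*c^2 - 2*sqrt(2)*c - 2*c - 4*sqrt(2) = (c - 2)*(c + 1)*(c + 2*sqrt(2))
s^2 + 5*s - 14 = (s - 2)*(s + 7)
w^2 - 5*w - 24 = (w - 8)*(w + 3)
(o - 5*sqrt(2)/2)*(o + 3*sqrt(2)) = o^2 + sqrt(2)*o/2 - 15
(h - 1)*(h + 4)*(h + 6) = h^3 + 9*h^2 + 14*h - 24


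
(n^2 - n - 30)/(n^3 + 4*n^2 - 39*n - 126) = (n + 5)/(n^2 + 10*n + 21)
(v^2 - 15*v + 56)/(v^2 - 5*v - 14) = (v - 8)/(v + 2)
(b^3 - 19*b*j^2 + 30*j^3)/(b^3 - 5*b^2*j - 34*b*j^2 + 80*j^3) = (b - 3*j)/(b - 8*j)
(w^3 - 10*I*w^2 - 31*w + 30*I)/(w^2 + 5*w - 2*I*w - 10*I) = (w^2 - 8*I*w - 15)/(w + 5)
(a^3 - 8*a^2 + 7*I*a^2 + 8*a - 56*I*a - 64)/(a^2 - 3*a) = (a^3 + a^2*(-8 + 7*I) + 8*a*(1 - 7*I) - 64)/(a*(a - 3))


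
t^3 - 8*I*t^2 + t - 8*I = (t - 8*I)*(t - I)*(t + I)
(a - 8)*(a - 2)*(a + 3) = a^3 - 7*a^2 - 14*a + 48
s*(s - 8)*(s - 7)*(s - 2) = s^4 - 17*s^3 + 86*s^2 - 112*s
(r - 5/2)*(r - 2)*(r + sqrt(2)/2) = r^3 - 9*r^2/2 + sqrt(2)*r^2/2 - 9*sqrt(2)*r/4 + 5*r + 5*sqrt(2)/2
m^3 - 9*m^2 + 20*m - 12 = (m - 6)*(m - 2)*(m - 1)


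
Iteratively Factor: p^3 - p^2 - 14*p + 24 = (p - 2)*(p^2 + p - 12) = (p - 3)*(p - 2)*(p + 4)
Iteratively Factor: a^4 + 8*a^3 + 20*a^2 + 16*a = (a + 2)*(a^3 + 6*a^2 + 8*a) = (a + 2)*(a + 4)*(a^2 + 2*a) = a*(a + 2)*(a + 4)*(a + 2)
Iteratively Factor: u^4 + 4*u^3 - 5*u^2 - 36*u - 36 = (u + 2)*(u^3 + 2*u^2 - 9*u - 18) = (u - 3)*(u + 2)*(u^2 + 5*u + 6) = (u - 3)*(u + 2)^2*(u + 3)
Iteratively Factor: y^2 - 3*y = (y)*(y - 3)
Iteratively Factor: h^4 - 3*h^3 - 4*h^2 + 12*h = (h + 2)*(h^3 - 5*h^2 + 6*h) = (h - 3)*(h + 2)*(h^2 - 2*h) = h*(h - 3)*(h + 2)*(h - 2)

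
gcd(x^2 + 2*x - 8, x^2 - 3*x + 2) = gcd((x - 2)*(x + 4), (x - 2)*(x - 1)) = x - 2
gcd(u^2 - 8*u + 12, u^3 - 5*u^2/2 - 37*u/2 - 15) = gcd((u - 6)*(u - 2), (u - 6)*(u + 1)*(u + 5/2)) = u - 6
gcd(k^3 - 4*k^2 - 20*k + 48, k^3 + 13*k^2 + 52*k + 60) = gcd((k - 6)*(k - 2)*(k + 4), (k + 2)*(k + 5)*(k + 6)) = 1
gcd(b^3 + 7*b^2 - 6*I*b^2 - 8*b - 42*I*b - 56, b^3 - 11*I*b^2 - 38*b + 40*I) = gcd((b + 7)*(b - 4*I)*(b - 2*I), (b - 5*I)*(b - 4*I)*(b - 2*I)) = b^2 - 6*I*b - 8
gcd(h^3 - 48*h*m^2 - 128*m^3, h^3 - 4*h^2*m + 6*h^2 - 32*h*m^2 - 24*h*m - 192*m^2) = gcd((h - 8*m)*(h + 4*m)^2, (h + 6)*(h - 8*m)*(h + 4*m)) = h^2 - 4*h*m - 32*m^2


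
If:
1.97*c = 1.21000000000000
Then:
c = 0.61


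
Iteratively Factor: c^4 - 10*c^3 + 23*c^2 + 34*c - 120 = (c + 2)*(c^3 - 12*c^2 + 47*c - 60) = (c - 5)*(c + 2)*(c^2 - 7*c + 12) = (c - 5)*(c - 4)*(c + 2)*(c - 3)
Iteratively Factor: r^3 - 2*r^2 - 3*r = (r)*(r^2 - 2*r - 3) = r*(r + 1)*(r - 3)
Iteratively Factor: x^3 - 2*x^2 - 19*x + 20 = (x + 4)*(x^2 - 6*x + 5) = (x - 1)*(x + 4)*(x - 5)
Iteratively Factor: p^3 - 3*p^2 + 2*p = (p - 2)*(p^2 - p) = (p - 2)*(p - 1)*(p)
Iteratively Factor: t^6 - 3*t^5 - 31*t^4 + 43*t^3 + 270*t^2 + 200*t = (t - 5)*(t^5 + 2*t^4 - 21*t^3 - 62*t^2 - 40*t) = (t - 5)^2*(t^4 + 7*t^3 + 14*t^2 + 8*t) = (t - 5)^2*(t + 2)*(t^3 + 5*t^2 + 4*t) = t*(t - 5)^2*(t + 2)*(t^2 + 5*t + 4) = t*(t - 5)^2*(t + 1)*(t + 2)*(t + 4)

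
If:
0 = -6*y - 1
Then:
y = -1/6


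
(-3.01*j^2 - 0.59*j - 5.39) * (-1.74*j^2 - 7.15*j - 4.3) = 5.2374*j^4 + 22.5481*j^3 + 26.5401*j^2 + 41.0755*j + 23.177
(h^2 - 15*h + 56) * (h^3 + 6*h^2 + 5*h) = h^5 - 9*h^4 - 29*h^3 + 261*h^2 + 280*h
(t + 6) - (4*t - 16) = 22 - 3*t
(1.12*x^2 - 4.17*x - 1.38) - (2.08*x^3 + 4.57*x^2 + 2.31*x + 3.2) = -2.08*x^3 - 3.45*x^2 - 6.48*x - 4.58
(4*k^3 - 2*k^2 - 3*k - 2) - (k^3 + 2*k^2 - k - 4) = 3*k^3 - 4*k^2 - 2*k + 2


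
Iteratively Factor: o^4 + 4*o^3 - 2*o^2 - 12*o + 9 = (o - 1)*(o^3 + 5*o^2 + 3*o - 9) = (o - 1)^2*(o^2 + 6*o + 9) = (o - 1)^2*(o + 3)*(o + 3)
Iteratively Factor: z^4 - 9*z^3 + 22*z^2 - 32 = (z - 2)*(z^3 - 7*z^2 + 8*z + 16) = (z - 2)*(z + 1)*(z^2 - 8*z + 16) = (z - 4)*(z - 2)*(z + 1)*(z - 4)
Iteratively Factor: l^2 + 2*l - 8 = (l + 4)*(l - 2)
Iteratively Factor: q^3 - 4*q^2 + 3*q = (q)*(q^2 - 4*q + 3) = q*(q - 3)*(q - 1)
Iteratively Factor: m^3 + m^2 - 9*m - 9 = (m + 1)*(m^2 - 9) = (m - 3)*(m + 1)*(m + 3)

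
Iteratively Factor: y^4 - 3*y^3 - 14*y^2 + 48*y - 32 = (y + 4)*(y^3 - 7*y^2 + 14*y - 8) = (y - 2)*(y + 4)*(y^2 - 5*y + 4) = (y - 4)*(y - 2)*(y + 4)*(y - 1)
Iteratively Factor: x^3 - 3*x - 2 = (x + 1)*(x^2 - x - 2) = (x + 1)^2*(x - 2)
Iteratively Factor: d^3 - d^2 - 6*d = (d)*(d^2 - d - 6) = d*(d - 3)*(d + 2)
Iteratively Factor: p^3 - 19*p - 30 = (p + 3)*(p^2 - 3*p - 10) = (p - 5)*(p + 3)*(p + 2)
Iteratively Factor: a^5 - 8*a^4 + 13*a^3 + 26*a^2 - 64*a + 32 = (a - 4)*(a^4 - 4*a^3 - 3*a^2 + 14*a - 8) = (a - 4)*(a - 1)*(a^3 - 3*a^2 - 6*a + 8) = (a - 4)*(a - 1)^2*(a^2 - 2*a - 8) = (a - 4)^2*(a - 1)^2*(a + 2)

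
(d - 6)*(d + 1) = d^2 - 5*d - 6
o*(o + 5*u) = o^2 + 5*o*u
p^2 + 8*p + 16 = (p + 4)^2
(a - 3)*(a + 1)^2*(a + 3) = a^4 + 2*a^3 - 8*a^2 - 18*a - 9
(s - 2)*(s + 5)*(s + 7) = s^3 + 10*s^2 + 11*s - 70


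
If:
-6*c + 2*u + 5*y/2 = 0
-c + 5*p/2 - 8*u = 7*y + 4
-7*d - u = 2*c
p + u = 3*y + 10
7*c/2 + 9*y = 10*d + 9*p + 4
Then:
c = -70448/55527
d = 5030/55527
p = -311288/55527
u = 105686/55527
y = -253624/55527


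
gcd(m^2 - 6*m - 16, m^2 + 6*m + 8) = m + 2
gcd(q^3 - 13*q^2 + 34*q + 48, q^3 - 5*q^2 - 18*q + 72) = q - 6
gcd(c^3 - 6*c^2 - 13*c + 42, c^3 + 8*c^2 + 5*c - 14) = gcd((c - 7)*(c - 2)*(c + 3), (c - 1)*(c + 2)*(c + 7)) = 1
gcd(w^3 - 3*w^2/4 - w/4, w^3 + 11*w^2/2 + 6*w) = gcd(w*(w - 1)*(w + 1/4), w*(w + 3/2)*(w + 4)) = w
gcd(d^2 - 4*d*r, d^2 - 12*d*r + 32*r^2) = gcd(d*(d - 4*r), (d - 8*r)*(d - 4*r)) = -d + 4*r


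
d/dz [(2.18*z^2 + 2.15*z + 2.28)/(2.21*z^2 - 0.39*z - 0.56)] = (-5.6017*z^2 - 12.5192*z - 0.3148)/(4.8841*z^4 - 1.7238*z^3 - 2.3231*z^2 + 0.4368*z + 0.3136)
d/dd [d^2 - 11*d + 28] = 2*d - 11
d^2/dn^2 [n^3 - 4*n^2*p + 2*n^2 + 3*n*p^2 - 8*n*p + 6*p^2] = 6*n - 8*p + 4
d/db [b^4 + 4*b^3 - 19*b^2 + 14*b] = 4*b^3 + 12*b^2 - 38*b + 14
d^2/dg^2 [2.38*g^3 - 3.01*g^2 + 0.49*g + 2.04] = 14.28*g - 6.02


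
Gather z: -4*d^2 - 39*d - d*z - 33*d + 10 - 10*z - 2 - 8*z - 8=-4*d^2 - 72*d + z*(-d - 18)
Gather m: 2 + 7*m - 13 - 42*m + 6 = -35*m - 5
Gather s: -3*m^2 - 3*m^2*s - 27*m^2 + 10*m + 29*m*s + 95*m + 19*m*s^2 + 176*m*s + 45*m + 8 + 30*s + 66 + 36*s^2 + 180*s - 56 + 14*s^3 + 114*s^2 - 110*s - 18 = -30*m^2 + 150*m + 14*s^3 + s^2*(19*m + 150) + s*(-3*m^2 + 205*m + 100)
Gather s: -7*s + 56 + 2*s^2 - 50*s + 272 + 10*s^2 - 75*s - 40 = 12*s^2 - 132*s + 288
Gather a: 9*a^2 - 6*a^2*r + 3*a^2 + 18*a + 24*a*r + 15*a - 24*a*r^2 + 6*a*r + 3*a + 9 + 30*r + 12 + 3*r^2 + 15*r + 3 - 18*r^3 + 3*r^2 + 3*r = a^2*(12 - 6*r) + a*(-24*r^2 + 30*r + 36) - 18*r^3 + 6*r^2 + 48*r + 24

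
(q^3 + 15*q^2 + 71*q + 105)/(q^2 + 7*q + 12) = (q^2 + 12*q + 35)/(q + 4)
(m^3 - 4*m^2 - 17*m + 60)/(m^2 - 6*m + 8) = (m^3 - 4*m^2 - 17*m + 60)/(m^2 - 6*m + 8)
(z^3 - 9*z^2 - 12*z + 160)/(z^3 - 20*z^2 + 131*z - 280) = (z + 4)/(z - 7)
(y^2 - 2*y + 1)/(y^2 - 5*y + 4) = (y - 1)/(y - 4)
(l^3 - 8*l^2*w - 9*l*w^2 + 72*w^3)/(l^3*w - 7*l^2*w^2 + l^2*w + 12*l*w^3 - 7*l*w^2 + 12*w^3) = (-l^2 + 5*l*w + 24*w^2)/(w*(-l^2 + 4*l*w - l + 4*w))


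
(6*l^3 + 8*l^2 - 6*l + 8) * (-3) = -18*l^3 - 24*l^2 + 18*l - 24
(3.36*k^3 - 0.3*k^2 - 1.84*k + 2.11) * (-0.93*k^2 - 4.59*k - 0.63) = -3.1248*k^5 - 15.1434*k^4 + 0.9714*k^3 + 6.6723*k^2 - 8.5257*k - 1.3293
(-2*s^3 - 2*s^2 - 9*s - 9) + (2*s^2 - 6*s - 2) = -2*s^3 - 15*s - 11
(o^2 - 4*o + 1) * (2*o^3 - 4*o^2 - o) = 2*o^5 - 12*o^4 + 17*o^3 - o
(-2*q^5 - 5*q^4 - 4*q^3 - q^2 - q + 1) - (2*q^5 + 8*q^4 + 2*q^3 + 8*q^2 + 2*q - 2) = -4*q^5 - 13*q^4 - 6*q^3 - 9*q^2 - 3*q + 3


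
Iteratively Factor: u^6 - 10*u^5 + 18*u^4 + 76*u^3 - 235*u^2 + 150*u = (u - 5)*(u^5 - 5*u^4 - 7*u^3 + 41*u^2 - 30*u) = (u - 5)*(u + 3)*(u^4 - 8*u^3 + 17*u^2 - 10*u) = (u - 5)^2*(u + 3)*(u^3 - 3*u^2 + 2*u) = (u - 5)^2*(u - 2)*(u + 3)*(u^2 - u) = u*(u - 5)^2*(u - 2)*(u + 3)*(u - 1)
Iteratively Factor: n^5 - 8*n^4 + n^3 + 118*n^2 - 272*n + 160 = (n - 2)*(n^4 - 6*n^3 - 11*n^2 + 96*n - 80) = (n - 2)*(n - 1)*(n^3 - 5*n^2 - 16*n + 80) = (n - 2)*(n - 1)*(n + 4)*(n^2 - 9*n + 20) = (n - 5)*(n - 2)*(n - 1)*(n + 4)*(n - 4)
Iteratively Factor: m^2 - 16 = (m - 4)*(m + 4)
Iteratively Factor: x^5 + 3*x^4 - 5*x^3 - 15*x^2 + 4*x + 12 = (x - 2)*(x^4 + 5*x^3 + 5*x^2 - 5*x - 6) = (x - 2)*(x + 2)*(x^3 + 3*x^2 - x - 3) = (x - 2)*(x + 1)*(x + 2)*(x^2 + 2*x - 3) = (x - 2)*(x - 1)*(x + 1)*(x + 2)*(x + 3)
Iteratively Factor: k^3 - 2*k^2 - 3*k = (k)*(k^2 - 2*k - 3) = k*(k + 1)*(k - 3)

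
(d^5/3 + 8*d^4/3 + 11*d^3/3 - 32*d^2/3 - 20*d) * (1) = d^5/3 + 8*d^4/3 + 11*d^3/3 - 32*d^2/3 - 20*d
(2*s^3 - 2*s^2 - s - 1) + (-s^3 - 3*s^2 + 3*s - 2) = s^3 - 5*s^2 + 2*s - 3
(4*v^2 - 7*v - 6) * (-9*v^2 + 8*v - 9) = -36*v^4 + 95*v^3 - 38*v^2 + 15*v + 54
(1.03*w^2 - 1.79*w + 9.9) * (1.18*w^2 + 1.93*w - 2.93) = 1.2154*w^4 - 0.1243*w^3 + 5.2094*w^2 + 24.3517*w - 29.007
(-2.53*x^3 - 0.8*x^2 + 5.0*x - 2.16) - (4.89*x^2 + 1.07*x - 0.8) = -2.53*x^3 - 5.69*x^2 + 3.93*x - 1.36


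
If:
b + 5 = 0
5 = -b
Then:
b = -5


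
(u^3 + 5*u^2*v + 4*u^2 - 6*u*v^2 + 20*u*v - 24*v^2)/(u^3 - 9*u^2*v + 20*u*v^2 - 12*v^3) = (u^2 + 6*u*v + 4*u + 24*v)/(u^2 - 8*u*v + 12*v^2)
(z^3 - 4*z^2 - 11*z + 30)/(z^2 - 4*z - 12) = (-z^3 + 4*z^2 + 11*z - 30)/(-z^2 + 4*z + 12)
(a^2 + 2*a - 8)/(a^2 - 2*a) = (a + 4)/a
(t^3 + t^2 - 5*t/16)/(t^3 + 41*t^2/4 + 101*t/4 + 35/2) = t*(4*t - 1)/(4*(t^2 + 9*t + 14))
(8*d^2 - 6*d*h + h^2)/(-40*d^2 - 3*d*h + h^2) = (-8*d^2 + 6*d*h - h^2)/(40*d^2 + 3*d*h - h^2)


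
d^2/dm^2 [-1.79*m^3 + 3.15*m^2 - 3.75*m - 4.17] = 6.3 - 10.74*m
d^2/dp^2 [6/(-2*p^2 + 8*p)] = 6*(p*(p - 4) - 4*(p - 2)^2)/(p^3*(p - 4)^3)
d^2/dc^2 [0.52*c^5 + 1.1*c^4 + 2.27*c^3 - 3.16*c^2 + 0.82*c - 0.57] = 10.4*c^3 + 13.2*c^2 + 13.62*c - 6.32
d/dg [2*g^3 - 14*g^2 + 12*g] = 6*g^2 - 28*g + 12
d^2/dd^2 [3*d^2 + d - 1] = 6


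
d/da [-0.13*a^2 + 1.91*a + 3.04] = 1.91 - 0.26*a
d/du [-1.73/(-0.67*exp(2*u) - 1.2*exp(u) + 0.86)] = (-2.3182*exp(u) - 2.076)*exp(u)/(0.67*exp(2*u) + 1.2*exp(u) - 0.86)^2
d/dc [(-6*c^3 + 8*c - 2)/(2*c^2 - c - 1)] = 2*(-6*c^2 - 6*c - 5)/(4*c^2 + 4*c + 1)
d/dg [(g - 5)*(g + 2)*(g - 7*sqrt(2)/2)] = 3*g^2 - 7*sqrt(2)*g - 6*g - 10 + 21*sqrt(2)/2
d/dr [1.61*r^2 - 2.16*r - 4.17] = 3.22*r - 2.16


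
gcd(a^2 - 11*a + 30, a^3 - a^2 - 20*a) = a - 5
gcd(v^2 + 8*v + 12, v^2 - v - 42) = v + 6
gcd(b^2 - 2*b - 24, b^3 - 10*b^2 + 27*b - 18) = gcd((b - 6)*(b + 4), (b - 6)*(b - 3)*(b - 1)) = b - 6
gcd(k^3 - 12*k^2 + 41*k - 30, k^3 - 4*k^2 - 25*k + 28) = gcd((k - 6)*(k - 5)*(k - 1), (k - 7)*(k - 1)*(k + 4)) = k - 1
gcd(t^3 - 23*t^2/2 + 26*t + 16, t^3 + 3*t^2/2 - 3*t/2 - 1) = t + 1/2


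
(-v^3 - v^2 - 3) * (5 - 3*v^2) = 3*v^5 + 3*v^4 - 5*v^3 + 4*v^2 - 15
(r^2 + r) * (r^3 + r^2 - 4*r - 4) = r^5 + 2*r^4 - 3*r^3 - 8*r^2 - 4*r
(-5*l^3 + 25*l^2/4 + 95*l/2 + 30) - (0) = -5*l^3 + 25*l^2/4 + 95*l/2 + 30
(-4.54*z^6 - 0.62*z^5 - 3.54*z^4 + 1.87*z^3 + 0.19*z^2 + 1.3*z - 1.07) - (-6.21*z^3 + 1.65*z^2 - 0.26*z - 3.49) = -4.54*z^6 - 0.62*z^5 - 3.54*z^4 + 8.08*z^3 - 1.46*z^2 + 1.56*z + 2.42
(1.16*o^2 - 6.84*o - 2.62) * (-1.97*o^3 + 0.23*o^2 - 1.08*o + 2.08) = -2.2852*o^5 + 13.7416*o^4 + 2.3354*o^3 + 9.1974*o^2 - 11.3976*o - 5.4496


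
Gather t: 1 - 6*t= 1 - 6*t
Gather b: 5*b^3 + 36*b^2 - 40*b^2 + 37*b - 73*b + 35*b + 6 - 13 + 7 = 5*b^3 - 4*b^2 - b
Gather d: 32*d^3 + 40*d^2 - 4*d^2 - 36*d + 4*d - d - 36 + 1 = 32*d^3 + 36*d^2 - 33*d - 35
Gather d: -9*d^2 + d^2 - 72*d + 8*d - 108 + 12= -8*d^2 - 64*d - 96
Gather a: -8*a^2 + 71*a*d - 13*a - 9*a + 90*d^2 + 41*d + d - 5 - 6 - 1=-8*a^2 + a*(71*d - 22) + 90*d^2 + 42*d - 12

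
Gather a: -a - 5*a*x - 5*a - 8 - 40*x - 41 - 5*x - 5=a*(-5*x - 6) - 45*x - 54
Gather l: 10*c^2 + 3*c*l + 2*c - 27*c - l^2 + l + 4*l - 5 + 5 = 10*c^2 - 25*c - l^2 + l*(3*c + 5)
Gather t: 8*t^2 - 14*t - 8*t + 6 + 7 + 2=8*t^2 - 22*t + 15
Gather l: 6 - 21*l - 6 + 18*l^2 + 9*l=18*l^2 - 12*l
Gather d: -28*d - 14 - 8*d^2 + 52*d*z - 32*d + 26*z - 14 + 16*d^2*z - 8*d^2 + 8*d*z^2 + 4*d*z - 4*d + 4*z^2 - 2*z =d^2*(16*z - 16) + d*(8*z^2 + 56*z - 64) + 4*z^2 + 24*z - 28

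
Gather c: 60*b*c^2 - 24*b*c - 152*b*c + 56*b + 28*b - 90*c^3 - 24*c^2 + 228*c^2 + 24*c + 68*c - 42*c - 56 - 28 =84*b - 90*c^3 + c^2*(60*b + 204) + c*(50 - 176*b) - 84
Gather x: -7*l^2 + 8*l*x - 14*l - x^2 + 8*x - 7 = -7*l^2 - 14*l - x^2 + x*(8*l + 8) - 7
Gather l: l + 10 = l + 10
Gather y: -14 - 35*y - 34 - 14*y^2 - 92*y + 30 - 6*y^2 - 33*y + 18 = -20*y^2 - 160*y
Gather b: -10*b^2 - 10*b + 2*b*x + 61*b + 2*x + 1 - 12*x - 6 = -10*b^2 + b*(2*x + 51) - 10*x - 5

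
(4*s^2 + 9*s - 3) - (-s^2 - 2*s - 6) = 5*s^2 + 11*s + 3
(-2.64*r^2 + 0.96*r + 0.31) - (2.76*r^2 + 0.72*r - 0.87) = -5.4*r^2 + 0.24*r + 1.18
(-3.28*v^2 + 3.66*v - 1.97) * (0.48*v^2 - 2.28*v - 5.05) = -1.5744*v^4 + 9.2352*v^3 + 7.2736*v^2 - 13.9914*v + 9.9485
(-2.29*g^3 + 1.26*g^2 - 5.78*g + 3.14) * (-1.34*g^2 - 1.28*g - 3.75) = 3.0686*g^5 + 1.2428*g^4 + 14.7199*g^3 - 1.5342*g^2 + 17.6558*g - 11.775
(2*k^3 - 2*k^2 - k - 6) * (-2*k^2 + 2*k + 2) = -4*k^5 + 8*k^4 + 2*k^3 + 6*k^2 - 14*k - 12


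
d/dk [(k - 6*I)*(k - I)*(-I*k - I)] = -3*I*k^2 - 2*k*(7 + I) - 7 + 6*I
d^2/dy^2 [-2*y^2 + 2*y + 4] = -4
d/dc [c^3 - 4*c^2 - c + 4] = 3*c^2 - 8*c - 1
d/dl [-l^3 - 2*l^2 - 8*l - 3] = -3*l^2 - 4*l - 8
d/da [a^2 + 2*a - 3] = 2*a + 2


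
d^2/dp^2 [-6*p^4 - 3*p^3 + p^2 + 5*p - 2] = -72*p^2 - 18*p + 2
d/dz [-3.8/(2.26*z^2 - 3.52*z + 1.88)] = (17.176*z - 13.376)/(2.26*z^2 - 3.52*z + 1.88)^2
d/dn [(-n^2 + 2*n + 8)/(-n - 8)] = (n^2 + 16*n - 8)/(n^2 + 16*n + 64)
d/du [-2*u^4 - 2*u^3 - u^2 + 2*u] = -8*u^3 - 6*u^2 - 2*u + 2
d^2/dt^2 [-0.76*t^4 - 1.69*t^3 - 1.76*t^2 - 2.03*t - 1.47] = -9.12*t^2 - 10.14*t - 3.52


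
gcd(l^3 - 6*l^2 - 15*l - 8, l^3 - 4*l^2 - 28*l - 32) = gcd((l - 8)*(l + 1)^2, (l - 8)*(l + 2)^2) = l - 8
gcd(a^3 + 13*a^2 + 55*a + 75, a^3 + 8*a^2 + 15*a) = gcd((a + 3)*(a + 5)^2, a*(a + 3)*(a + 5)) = a^2 + 8*a + 15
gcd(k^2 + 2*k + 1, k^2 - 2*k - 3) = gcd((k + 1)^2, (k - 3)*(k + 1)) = k + 1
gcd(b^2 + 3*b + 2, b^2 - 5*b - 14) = b + 2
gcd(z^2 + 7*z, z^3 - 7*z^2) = z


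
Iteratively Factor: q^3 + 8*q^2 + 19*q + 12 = (q + 1)*(q^2 + 7*q + 12) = (q + 1)*(q + 4)*(q + 3)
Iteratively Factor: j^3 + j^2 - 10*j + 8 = (j - 1)*(j^2 + 2*j - 8) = (j - 2)*(j - 1)*(j + 4)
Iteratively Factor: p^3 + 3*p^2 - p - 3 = (p - 1)*(p^2 + 4*p + 3) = (p - 1)*(p + 1)*(p + 3)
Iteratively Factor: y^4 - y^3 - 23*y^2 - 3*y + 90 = (y - 2)*(y^3 + y^2 - 21*y - 45) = (y - 2)*(y + 3)*(y^2 - 2*y - 15) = (y - 5)*(y - 2)*(y + 3)*(y + 3)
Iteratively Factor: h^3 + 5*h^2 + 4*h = (h)*(h^2 + 5*h + 4) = h*(h + 1)*(h + 4)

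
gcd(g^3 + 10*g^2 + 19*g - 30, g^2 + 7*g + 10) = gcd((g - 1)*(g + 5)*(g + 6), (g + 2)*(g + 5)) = g + 5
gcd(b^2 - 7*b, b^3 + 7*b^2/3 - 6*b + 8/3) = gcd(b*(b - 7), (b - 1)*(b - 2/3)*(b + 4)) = 1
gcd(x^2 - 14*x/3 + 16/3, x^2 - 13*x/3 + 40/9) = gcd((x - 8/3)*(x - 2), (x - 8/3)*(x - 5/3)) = x - 8/3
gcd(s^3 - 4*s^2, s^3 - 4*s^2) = s^3 - 4*s^2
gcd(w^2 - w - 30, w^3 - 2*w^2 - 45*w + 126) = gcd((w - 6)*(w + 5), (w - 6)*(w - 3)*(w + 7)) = w - 6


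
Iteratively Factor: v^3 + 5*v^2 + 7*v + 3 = (v + 3)*(v^2 + 2*v + 1) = (v + 1)*(v + 3)*(v + 1)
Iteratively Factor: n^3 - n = (n)*(n^2 - 1) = n*(n + 1)*(n - 1)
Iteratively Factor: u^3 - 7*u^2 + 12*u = (u)*(u^2 - 7*u + 12) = u*(u - 4)*(u - 3)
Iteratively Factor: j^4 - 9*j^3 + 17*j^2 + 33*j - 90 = (j + 2)*(j^3 - 11*j^2 + 39*j - 45) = (j - 3)*(j + 2)*(j^2 - 8*j + 15) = (j - 3)^2*(j + 2)*(j - 5)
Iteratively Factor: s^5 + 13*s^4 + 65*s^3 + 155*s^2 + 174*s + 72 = (s + 2)*(s^4 + 11*s^3 + 43*s^2 + 69*s + 36) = (s + 1)*(s + 2)*(s^3 + 10*s^2 + 33*s + 36) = (s + 1)*(s + 2)*(s + 4)*(s^2 + 6*s + 9) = (s + 1)*(s + 2)*(s + 3)*(s + 4)*(s + 3)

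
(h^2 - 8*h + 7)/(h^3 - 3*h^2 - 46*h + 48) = (h - 7)/(h^2 - 2*h - 48)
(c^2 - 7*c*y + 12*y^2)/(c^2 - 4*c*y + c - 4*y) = (c - 3*y)/(c + 1)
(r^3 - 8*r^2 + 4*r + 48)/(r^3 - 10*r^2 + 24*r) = (r + 2)/r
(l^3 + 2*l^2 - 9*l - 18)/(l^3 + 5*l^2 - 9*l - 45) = (l + 2)/(l + 5)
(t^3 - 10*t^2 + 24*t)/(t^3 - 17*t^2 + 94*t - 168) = t/(t - 7)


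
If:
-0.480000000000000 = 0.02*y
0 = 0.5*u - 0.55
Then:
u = 1.10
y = -24.00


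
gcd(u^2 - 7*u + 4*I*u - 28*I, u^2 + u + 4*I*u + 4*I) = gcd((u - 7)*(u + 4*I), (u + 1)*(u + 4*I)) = u + 4*I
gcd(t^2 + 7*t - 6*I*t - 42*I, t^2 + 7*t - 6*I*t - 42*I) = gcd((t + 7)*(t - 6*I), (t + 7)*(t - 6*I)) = t^2 + t*(7 - 6*I) - 42*I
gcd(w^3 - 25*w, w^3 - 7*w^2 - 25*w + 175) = w^2 - 25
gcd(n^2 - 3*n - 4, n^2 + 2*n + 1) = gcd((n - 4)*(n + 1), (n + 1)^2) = n + 1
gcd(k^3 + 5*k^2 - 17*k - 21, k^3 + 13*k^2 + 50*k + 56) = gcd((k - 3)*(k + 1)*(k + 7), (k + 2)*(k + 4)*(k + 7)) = k + 7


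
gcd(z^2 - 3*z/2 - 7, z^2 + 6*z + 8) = z + 2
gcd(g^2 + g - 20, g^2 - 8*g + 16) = g - 4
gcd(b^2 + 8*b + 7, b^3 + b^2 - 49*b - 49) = b^2 + 8*b + 7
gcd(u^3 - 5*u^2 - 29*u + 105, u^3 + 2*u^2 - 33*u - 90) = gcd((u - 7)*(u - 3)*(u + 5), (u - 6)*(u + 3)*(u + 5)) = u + 5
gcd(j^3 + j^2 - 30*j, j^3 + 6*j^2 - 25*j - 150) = j^2 + j - 30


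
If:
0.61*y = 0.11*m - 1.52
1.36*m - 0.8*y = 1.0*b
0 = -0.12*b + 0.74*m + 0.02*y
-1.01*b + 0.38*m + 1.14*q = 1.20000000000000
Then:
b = 2.58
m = 0.48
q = 3.18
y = -2.40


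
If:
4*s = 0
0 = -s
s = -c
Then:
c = 0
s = 0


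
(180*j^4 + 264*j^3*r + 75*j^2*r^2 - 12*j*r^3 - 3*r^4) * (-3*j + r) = -540*j^5 - 612*j^4*r + 39*j^3*r^2 + 111*j^2*r^3 - 3*j*r^4 - 3*r^5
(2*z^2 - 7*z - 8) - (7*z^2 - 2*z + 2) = -5*z^2 - 5*z - 10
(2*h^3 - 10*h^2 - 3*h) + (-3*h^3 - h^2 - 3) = -h^3 - 11*h^2 - 3*h - 3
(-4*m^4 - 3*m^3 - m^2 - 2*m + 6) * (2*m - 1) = -8*m^5 - 2*m^4 + m^3 - 3*m^2 + 14*m - 6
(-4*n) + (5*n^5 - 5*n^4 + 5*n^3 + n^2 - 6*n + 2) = 5*n^5 - 5*n^4 + 5*n^3 + n^2 - 10*n + 2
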